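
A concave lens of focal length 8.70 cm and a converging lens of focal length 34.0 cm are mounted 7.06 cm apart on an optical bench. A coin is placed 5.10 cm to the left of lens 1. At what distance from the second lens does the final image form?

14.7 cm

Lens 1 is diverging, so f₁ = −8.70 cm.
Lens 1: 1/d_i1 = 1/f₁ − 1/d_o1 = 1/(-8.70) − 1/(5.10) = -0.3110, so d_i1 = -3.215 cm.
The intermediate image is 3.215 cm to the left of lens 1 (virtual), which is 7.06 − (-3.215) = 10.27 cm to the left of lens 2, so d_o2 = +10.27 cm.
Lens 2: 1/d_i2 = 1/f₂ − 1/d_o2 = 1/(34.0) − 1/(10.27) = -0.06796, so d_i2 = -14.7 cm.
The final image is virtual, 14.7 cm to the left of lens 2 (overall magnification ≈ 0.90).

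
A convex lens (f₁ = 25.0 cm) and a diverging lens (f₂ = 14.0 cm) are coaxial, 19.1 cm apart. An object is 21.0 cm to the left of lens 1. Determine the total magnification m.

m = +0.532

Lens 1: 1/d_i1 = 1/(25.0) − 1/(21.0) = -0.007619, so d_i1 = -131.2 cm; m₁ = −d_i1/d_o1 = +6.248.
d_o2 = 19.1 − (-131.2) = 150.3 cm.
f₂ = −14.0 cm (diverging).
Lens 2: 1/d_i2 = 1/(-14.0) − 1/(150.3) = -0.07808, so d_i2 = -12.81 cm; m₂ = −d_i2/d_o2 = +0.08521.
m = m₁·m₂ = (+6.248)(+0.08521) = +0.532.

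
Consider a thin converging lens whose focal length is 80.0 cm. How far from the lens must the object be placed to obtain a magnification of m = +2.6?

m = −d_i/d_o ⇒ d_i = −m·d_o.
1/f = 1/d_o + 1/d_i = 1/d_o − 1/(m·d_o) = (1 − 1/m)/d_o, so d_o = f(1 − 1/m) = (80.00)(1 − 1/(+2.6)) = 49.2 cm.

49.2 cm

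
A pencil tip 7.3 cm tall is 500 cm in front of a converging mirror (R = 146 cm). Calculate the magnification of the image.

f = R/2 = 146/2 = 73.00 cm.
1/d_i = 1/f − 1/d_o = 1/(73.00) − 1/(500) = 0.01170, so d_i = 85.48 cm.
m = −d_i/d_o = −(85.48)/(500) = -0.171.
The image is real, inverted and reduced, in front of the mirror.

m = -0.171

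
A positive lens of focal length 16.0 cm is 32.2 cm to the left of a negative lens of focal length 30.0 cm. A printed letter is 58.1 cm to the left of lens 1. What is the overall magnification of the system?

m = -0.284

Lens 1: 1/d_i1 = 1/(16.0) − 1/(58.1) = 0.04529, so d_i1 = 22.08 cm; m₁ = −d_i1/d_o1 = -0.3800.
d_o2 = 32.2 − (22.08) = 10.12 cm.
f₂ = −30.0 cm (diverging).
Lens 2: 1/d_i2 = 1/(-30.0) − 1/(10.12) = -0.1321, so d_i2 = -7.567 cm; m₂ = −d_i2/d_o2 = +0.7478.
m = m₁·m₂ = (-0.3800)(+0.7478) = -0.284.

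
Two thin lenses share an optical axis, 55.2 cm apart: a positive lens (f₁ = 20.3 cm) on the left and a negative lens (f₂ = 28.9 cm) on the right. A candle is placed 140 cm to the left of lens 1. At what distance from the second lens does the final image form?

15.1 cm

Lens 1: 1/d_i1 = 1/f₁ − 1/d_o1 = 1/(20.3) − 1/(140) = 0.04212, so d_i1 = 23.74 cm.
The intermediate image is 23.74 cm to the right of lens 1, which is 55.2 − (23.74) = 31.46 cm to the left of lens 2, so d_o2 = +31.46 cm.
Lens 2 is diverging, so f₂ = −28.9 cm.
Lens 2: 1/d_i2 = 1/f₂ − 1/d_o2 = 1/(-28.9) − 1/(31.46) = -0.06639, so d_i2 = -15.1 cm.
The final image is virtual, 15.1 cm to the left of lens 2 (overall magnification ≈ -0.081).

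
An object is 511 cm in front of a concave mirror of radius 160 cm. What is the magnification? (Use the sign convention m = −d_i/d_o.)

f = R/2 = 160/2 = 80.00 cm.
1/d_i = 1/f − 1/d_o = 1/(80.00) − 1/(511) = 0.01054, so d_i = 94.85 cm.
m = −d_i/d_o = −(94.85)/(511) = -0.186.
The image is real, inverted and reduced, in front of the mirror.

m = -0.186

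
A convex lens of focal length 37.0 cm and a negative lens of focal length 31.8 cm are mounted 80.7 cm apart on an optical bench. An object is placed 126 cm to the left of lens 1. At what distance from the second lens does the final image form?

Lens 1: 1/d_i1 = 1/f₁ − 1/d_o1 = 1/(37.0) − 1/(126) = 0.01909, so d_i1 = 52.38 cm.
The intermediate image is 52.38 cm to the right of lens 1, which is 80.7 − (52.38) = 28.32 cm to the left of lens 2, so d_o2 = +28.32 cm.
Lens 2 is diverging, so f₂ = −31.8 cm.
Lens 2: 1/d_i2 = 1/f₂ − 1/d_o2 = 1/(-31.8) − 1/(28.32) = -0.06676, so d_i2 = -15.0 cm.
The final image is virtual, 15.0 cm to the left of lens 2 (overall magnification ≈ -0.22).

15.0 cm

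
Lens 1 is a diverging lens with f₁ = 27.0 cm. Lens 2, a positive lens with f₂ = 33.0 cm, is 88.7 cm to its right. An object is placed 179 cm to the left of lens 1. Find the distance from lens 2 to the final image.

46.8 cm

Lens 1 is diverging, so f₁ = −27.0 cm.
Lens 1: 1/d_i1 = 1/f₁ − 1/d_o1 = 1/(-27.0) − 1/(179) = -0.04262, so d_i1 = -23.46 cm.
The intermediate image is 23.46 cm to the left of lens 1 (virtual), which is 88.7 − (-23.46) = 112.2 cm to the left of lens 2, so d_o2 = +112.2 cm.
Lens 2: 1/d_i2 = 1/f₂ − 1/d_o2 = 1/(33.0) − 1/(112.2) = 0.02139, so d_i2 = 46.8 cm.
The final image is real, 46.8 cm to the right of lens 2 (overall magnification ≈ -0.055).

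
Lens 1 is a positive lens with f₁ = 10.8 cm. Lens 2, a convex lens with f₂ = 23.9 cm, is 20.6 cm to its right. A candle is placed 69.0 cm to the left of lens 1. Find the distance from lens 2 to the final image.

Lens 1: 1/d_i1 = 1/f₁ − 1/d_o1 = 1/(10.8) − 1/(69.0) = 0.07810, so d_i1 = 12.80 cm.
The intermediate image is 12.80 cm to the right of lens 1, which is 20.6 − (12.80) = 7.800 cm to the left of lens 2, so d_o2 = +7.800 cm.
Lens 2: 1/d_i2 = 1/f₂ − 1/d_o2 = 1/(23.9) − 1/(7.800) = -0.08636, so d_i2 = -11.6 cm.
The final image is virtual, 11.6 cm to the left of lens 2 (overall magnification ≈ -0.28).

11.6 cm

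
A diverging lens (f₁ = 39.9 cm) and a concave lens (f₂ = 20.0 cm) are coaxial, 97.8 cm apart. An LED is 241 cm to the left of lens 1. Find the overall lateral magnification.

f₁ = −39.9 cm (diverging).
Lens 1: 1/d_i1 = 1/(-39.9) − 1/(241) = -0.02921, so d_i1 = -34.23 cm; m₁ = −d_i1/d_o1 = +0.1420.
d_o2 = 97.8 − (-34.23) = 132.0 cm.
f₂ = −20.0 cm (diverging).
Lens 2: 1/d_i2 = 1/(-20.0) − 1/(132.0) = -0.05758, so d_i2 = -17.37 cm; m₂ = −d_i2/d_o2 = +0.1316.
m = m₁·m₂ = (+0.1420)(+0.1316) = +0.0187.

m = +0.0187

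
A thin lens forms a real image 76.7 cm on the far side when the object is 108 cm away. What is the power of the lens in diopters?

P = +2.23 D

d_i = +76.7 cm.
1/f = 1/d_o + 1/d_i = 1/(108) + 1/(76.7) = 0.02230 cm⁻¹.
f = 44.85 cm = 0.4485 m, so P = 1/f = +2.23 D.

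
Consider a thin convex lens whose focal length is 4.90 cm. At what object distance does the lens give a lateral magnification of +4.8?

m = −d_i/d_o ⇒ d_i = −m·d_o.
1/f = 1/d_o + 1/d_i = 1/d_o − 1/(m·d_o) = (1 − 1/m)/d_o, so d_o = f(1 − 1/m) = (4.900)(1 − 1/(+4.8)) = 3.88 cm.

3.88 cm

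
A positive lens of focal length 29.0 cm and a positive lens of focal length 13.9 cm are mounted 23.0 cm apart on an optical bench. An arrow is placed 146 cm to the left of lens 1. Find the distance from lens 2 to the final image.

Lens 1: 1/d_i1 = 1/f₁ − 1/d_o1 = 1/(29.0) − 1/(146) = 0.02763, so d_i1 = 36.19 cm.
The intermediate image is 36.19 cm to the right of lens 1, which lies 13.19 cm to the right of lens 2 — a virtual object — so d_o2 = −13.19 cm.
Lens 2: 1/d_i2 = 1/f₂ − 1/d_o2 = 1/(13.9) − 1/(-13.19) = 0.1478, so d_i2 = 6.77 cm.
The final image is real, 6.77 cm to the right of lens 2 (overall magnification ≈ -0.13).

6.77 cm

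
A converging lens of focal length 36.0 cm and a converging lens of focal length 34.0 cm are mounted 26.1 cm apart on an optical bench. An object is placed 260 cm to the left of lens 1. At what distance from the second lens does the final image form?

Lens 1: 1/d_i1 = 1/f₁ − 1/d_o1 = 1/(36.0) − 1/(260) = 0.02393, so d_i1 = 41.79 cm.
The intermediate image is 41.79 cm to the right of lens 1, which lies 15.69 cm to the right of lens 2 — a virtual object — so d_o2 = −15.69 cm.
Lens 2: 1/d_i2 = 1/f₂ − 1/d_o2 = 1/(34.0) − 1/(-15.69) = 0.09315, so d_i2 = 10.7 cm.
The final image is real, 10.7 cm to the right of lens 2 (overall magnification ≈ -0.11).

10.7 cm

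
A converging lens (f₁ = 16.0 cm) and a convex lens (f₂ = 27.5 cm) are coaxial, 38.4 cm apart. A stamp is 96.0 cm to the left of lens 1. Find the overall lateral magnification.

m = -0.663

Lens 1: 1/d_i1 = 1/(16.0) − 1/(96.0) = 0.05208, so d_i1 = 19.20 cm; m₁ = −d_i1/d_o1 = -0.2000.
d_o2 = 38.4 − (19.20) = 19.20 cm.
Lens 2: 1/d_i2 = 1/(27.5) − 1/(19.20) = -0.01572, so d_i2 = -63.61 cm; m₂ = −d_i2/d_o2 = +3.313.
m = m₁·m₂ = (-0.2000)(+3.313) = -0.663.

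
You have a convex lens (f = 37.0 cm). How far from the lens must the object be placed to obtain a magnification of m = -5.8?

43.4 cm

m = −d_i/d_o ⇒ d_i = −m·d_o.
1/f = 1/d_o + 1/d_i = 1/d_o − 1/(m·d_o) = (1 − 1/m)/d_o, so d_o = f(1 − 1/m) = (37.00)(1 − 1/(-5.8)) = 43.4 cm.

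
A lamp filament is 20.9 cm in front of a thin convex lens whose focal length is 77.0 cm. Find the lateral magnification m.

1/d_i = 1/f − 1/d_o = 1/(77.00) − 1/(20.9) = -0.03486, so d_i = -28.69 cm.
m = −d_i/d_o = −(-28.69)/(20.9) = +1.37.
The image is virtual, upright and enlarged, on the same side as the object.

m = +1.37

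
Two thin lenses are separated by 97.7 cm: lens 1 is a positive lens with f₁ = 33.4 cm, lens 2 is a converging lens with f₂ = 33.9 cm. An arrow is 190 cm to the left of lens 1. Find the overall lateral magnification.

Lens 1: 1/d_i1 = 1/(33.4) − 1/(190) = 0.02468, so d_i1 = 40.52 cm; m₁ = −d_i1/d_o1 = -0.2133.
d_o2 = 97.7 − (40.52) = 57.18 cm.
Lens 2: 1/d_i2 = 1/(33.9) − 1/(57.18) = 0.01201, so d_i2 = 83.26 cm; m₂ = −d_i2/d_o2 = -1.456.
m = m₁·m₂ = (-0.2133)(-1.456) = +0.311.

m = +0.311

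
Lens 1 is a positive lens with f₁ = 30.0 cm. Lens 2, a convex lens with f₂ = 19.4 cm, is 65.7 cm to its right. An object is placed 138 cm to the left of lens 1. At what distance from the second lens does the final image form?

Lens 1: 1/d_i1 = 1/f₁ − 1/d_o1 = 1/(30.0) − 1/(138) = 0.02609, so d_i1 = 38.33 cm.
The intermediate image is 38.33 cm to the right of lens 1, which is 65.7 − (38.33) = 27.37 cm to the left of lens 2, so d_o2 = +27.37 cm.
Lens 2: 1/d_i2 = 1/f₂ − 1/d_o2 = 1/(19.4) − 1/(27.37) = 0.01501, so d_i2 = 66.6 cm.
The final image is real, 66.6 cm to the right of lens 2 (overall magnification ≈ 0.68).

66.6 cm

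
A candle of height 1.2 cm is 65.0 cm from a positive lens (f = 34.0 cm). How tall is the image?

1.32 cm

1/d_i = 1/f − 1/d_o = 1/(34.00) − 1/(65.0) = 0.01403, so d_i = 71.29 cm.
m = −d_i/d_o = -1.097.
|h_i| = |m|·h_o = 1.097 × 1.2 = 1.32 cm. The image is real, inverted and enlarged, on the far side of the lens.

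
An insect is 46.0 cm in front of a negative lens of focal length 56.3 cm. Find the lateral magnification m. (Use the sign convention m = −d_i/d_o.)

m = +0.550

For a negative lens, f = -56.3 cm.
1/d_i = 1/f − 1/d_o = 1/(-56.30) − 1/(46.0) = -0.03950, so d_i = -25.32 cm.
m = −d_i/d_o = −(-25.32)/(46.0) = +0.550.
The image is virtual, upright and reduced, on the same side as the object.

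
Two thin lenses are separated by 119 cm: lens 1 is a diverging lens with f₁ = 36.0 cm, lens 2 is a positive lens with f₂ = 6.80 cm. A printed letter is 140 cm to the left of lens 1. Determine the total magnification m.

m = -0.00988

f₁ = −36.0 cm (diverging).
Lens 1: 1/d_i1 = 1/(-36.0) − 1/(140) = -0.03492, so d_i1 = -28.64 cm; m₁ = −d_i1/d_o1 = +0.2046.
d_o2 = 119 − (-28.64) = 147.6 cm.
Lens 2: 1/d_i2 = 1/(6.80) − 1/(147.6) = 0.1403, so d_i2 = 7.128 cm; m₂ = −d_i2/d_o2 = -0.04830.
m = m₁·m₂ = (+0.2046)(-0.04830) = -0.00988.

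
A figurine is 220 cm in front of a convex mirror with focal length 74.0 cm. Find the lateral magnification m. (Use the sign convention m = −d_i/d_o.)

For a convex mirror, f = -74.0 cm.
1/d_i = 1/f − 1/d_o = 1/(-74.00) − 1/(220) = -0.01806, so d_i = -55.37 cm.
m = −d_i/d_o = −(-55.37)/(220) = +0.252.
The image is virtual, upright and reduced, behind the mirror.

m = +0.252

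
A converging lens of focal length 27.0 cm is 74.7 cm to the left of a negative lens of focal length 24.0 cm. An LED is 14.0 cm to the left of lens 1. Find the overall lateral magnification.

Lens 1: 1/d_i1 = 1/(27.0) − 1/(14.0) = -0.03439, so d_i1 = -29.08 cm; m₁ = −d_i1/d_o1 = +2.077.
d_o2 = 74.7 − (-29.08) = 103.8 cm.
f₂ = −24.0 cm (diverging).
Lens 2: 1/d_i2 = 1/(-24.0) − 1/(103.8) = -0.05130, so d_i2 = -19.49 cm; m₂ = −d_i2/d_o2 = +0.1878.
m = m₁·m₂ = (+2.077)(+0.1878) = +0.390.

m = +0.390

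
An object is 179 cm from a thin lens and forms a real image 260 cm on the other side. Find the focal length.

Real image ⇒ d_i = +260 cm.
1/f = 1/d_o + 1/d_i = 1/(179) + 1/(260) = 0.009433, so f = 106 cm.
Since f is positive, the thin lens is converging.

f = 106 cm (converging)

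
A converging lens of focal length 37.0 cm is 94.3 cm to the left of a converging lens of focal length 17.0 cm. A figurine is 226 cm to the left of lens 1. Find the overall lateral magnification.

m = +0.101

Lens 1: 1/d_i1 = 1/(37.0) − 1/(226) = 0.02260, so d_i1 = 44.24 cm; m₁ = −d_i1/d_o1 = -0.1958.
d_o2 = 94.3 − (44.24) = 50.06 cm.
Lens 2: 1/d_i2 = 1/(17.0) − 1/(50.06) = 0.03885, so d_i2 = 25.74 cm; m₂ = −d_i2/d_o2 = -0.5142.
m = m₁·m₂ = (-0.1958)(-0.5142) = +0.101.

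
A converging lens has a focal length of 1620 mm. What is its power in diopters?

f = 162 cm = 1.62 m.
P = 1/f = 1/(1.62 m) = +0.617 D.

P = +0.617 D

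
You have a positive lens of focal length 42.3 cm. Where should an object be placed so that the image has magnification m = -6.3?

49.0 cm

m = −d_i/d_o ⇒ d_i = −m·d_o.
1/f = 1/d_o + 1/d_i = 1/d_o − 1/(m·d_o) = (1 − 1/m)/d_o, so d_o = f(1 − 1/m) = (42.30)(1 − 1/(-6.3)) = 49.0 cm.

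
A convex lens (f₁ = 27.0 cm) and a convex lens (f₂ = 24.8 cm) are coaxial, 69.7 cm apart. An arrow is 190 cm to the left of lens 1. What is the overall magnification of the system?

Lens 1: 1/d_i1 = 1/(27.0) − 1/(190) = 0.03177, so d_i1 = 31.47 cm; m₁ = −d_i1/d_o1 = -0.1656.
d_o2 = 69.7 − (31.47) = 38.23 cm.
Lens 2: 1/d_i2 = 1/(24.8) − 1/(38.23) = 0.01417, so d_i2 = 70.60 cm; m₂ = −d_i2/d_o2 = -1.847.
m = m₁·m₂ = (-0.1656)(-1.847) = +0.306.

m = +0.306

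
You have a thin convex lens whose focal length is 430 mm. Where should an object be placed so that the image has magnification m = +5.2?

347 mm

m = −d_i/d_o ⇒ d_i = −m·d_o.
1/f = 1/d_o + 1/d_i = 1/d_o − 1/(m·d_o) = (1 − 1/m)/d_o, so d_o = f(1 − 1/m) = (430.0)(1 − 1/(+5.2)) = 347 mm.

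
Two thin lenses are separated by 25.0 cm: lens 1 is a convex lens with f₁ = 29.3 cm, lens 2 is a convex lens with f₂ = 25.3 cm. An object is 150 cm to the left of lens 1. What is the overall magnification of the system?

m = -0.167

Lens 1: 1/d_i1 = 1/(29.3) − 1/(150) = 0.02746, so d_i1 = 36.41 cm; m₁ = −d_i1/d_o1 = -0.2427.
d_o2 = 25.0 − (36.41) = -11.41 cm (virtual object).
Lens 2: 1/d_i2 = 1/(25.3) − 1/(-11.41) = 0.1272, so d_i2 = 7.864 cm; m₂ = −d_i2/d_o2 = +0.6892.
m = m₁·m₂ = (-0.2427)(+0.6892) = -0.167.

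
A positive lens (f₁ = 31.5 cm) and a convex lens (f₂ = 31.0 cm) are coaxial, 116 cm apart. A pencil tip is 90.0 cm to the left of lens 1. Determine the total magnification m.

Lens 1: 1/d_i1 = 1/(31.5) − 1/(90.0) = 0.02063, so d_i1 = 48.46 cm; m₁ = −d_i1/d_o1 = -0.5384.
d_o2 = 116 − (48.46) = 67.54 cm.
Lens 2: 1/d_i2 = 1/(31.0) − 1/(67.54) = 0.01745, so d_i2 = 57.30 cm; m₂ = −d_i2/d_o2 = -0.8484.
m = m₁·m₂ = (-0.5384)(-0.8484) = +0.457.

m = +0.457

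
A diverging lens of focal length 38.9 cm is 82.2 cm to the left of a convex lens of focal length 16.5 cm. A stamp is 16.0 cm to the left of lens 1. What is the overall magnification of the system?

f₁ = −38.9 cm (diverging).
Lens 1: 1/d_i1 = 1/(-38.9) − 1/(16.0) = -0.08821, so d_i1 = -11.34 cm; m₁ = −d_i1/d_o1 = +0.7087.
d_o2 = 82.2 − (-11.34) = 93.54 cm.
Lens 2: 1/d_i2 = 1/(16.5) − 1/(93.54) = 0.04992, so d_i2 = 20.03 cm; m₂ = −d_i2/d_o2 = -0.2142.
m = m₁·m₂ = (+0.7087)(-0.2142) = -0.152.

m = -0.152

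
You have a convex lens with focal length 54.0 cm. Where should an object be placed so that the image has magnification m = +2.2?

29.5 cm

m = −d_i/d_o ⇒ d_i = −m·d_o.
1/f = 1/d_o + 1/d_i = 1/d_o − 1/(m·d_o) = (1 − 1/m)/d_o, so d_o = f(1 − 1/m) = (54.00)(1 − 1/(+2.2)) = 29.5 cm.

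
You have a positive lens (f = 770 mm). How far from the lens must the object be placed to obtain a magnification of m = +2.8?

495 mm

m = −d_i/d_o ⇒ d_i = −m·d_o.
1/f = 1/d_o + 1/d_i = 1/d_o − 1/(m·d_o) = (1 − 1/m)/d_o, so d_o = f(1 − 1/m) = (770.0)(1 − 1/(+2.8)) = 495 mm.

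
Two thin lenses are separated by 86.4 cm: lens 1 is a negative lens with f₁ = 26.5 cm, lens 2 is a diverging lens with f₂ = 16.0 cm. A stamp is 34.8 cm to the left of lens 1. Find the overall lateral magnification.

m = +0.0589

f₁ = −26.5 cm (diverging).
Lens 1: 1/d_i1 = 1/(-26.5) − 1/(34.8) = -0.06647, so d_i1 = -15.04 cm; m₁ = −d_i1/d_o1 = +0.4322.
d_o2 = 86.4 − (-15.04) = 101.4 cm.
f₂ = −16.0 cm (diverging).
Lens 2: 1/d_i2 = 1/(-16.0) − 1/(101.4) = -0.07236, so d_i2 = -13.82 cm; m₂ = −d_i2/d_o2 = +0.1363.
m = m₁·m₂ = (+0.4322)(+0.1363) = +0.0589.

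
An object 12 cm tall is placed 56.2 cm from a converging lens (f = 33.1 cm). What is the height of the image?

17.2 cm

1/d_i = 1/f − 1/d_o = 1/(33.10) − 1/(56.2) = 0.01242, so d_i = 80.53 cm.
m = −d_i/d_o = -1.433.
|h_i| = |m|·h_o = 1.433 × 12 = 17.2 cm. The image is real, inverted and enlarged, on the far side of the lens.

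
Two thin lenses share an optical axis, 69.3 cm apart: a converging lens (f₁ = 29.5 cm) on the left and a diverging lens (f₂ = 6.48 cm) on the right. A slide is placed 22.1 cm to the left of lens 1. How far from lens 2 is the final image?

6.22 cm

Lens 1: 1/d_i1 = 1/f₁ − 1/d_o1 = 1/(29.5) − 1/(22.1) = -0.01135, so d_i1 = -88.10 cm.
The intermediate image is 88.10 cm to the left of lens 1 (virtual), which is 69.3 − (-88.10) = 157.4 cm to the left of lens 2, so d_o2 = +157.4 cm.
Lens 2 is diverging, so f₂ = −6.48 cm.
Lens 2: 1/d_i2 = 1/f₂ − 1/d_o2 = 1/(-6.48) − 1/(157.4) = -0.1607, so d_i2 = -6.22 cm.
The final image is virtual, 6.22 cm to the left of lens 2 (overall magnification ≈ 0.16).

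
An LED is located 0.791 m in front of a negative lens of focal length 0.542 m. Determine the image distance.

0.322 m

For a negative lens, f = -0.542 m.
Lens equation: 1/s_i = 1/f − 1/s_o = 1/(-0.5420) − 1/(0.791) = -1.845 − 1.264 = -3.109, so s_i = -0.322 m.
The image is virtual, upright and reduced, on the same side as the object.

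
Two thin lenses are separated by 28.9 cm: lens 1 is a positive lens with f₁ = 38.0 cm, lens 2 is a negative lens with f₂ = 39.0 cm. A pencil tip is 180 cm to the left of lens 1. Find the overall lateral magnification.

m = -0.529

Lens 1: 1/d_i1 = 1/(38.0) − 1/(180) = 0.02076, so d_i1 = 48.17 cm; m₁ = −d_i1/d_o1 = -0.2676.
d_o2 = 28.9 − (48.17) = -19.27 cm (virtual object).
f₂ = −39.0 cm (diverging).
Lens 2: 1/d_i2 = 1/(-39.0) − 1/(-19.27) = 0.02625, so d_i2 = 38.09 cm; m₂ = −d_i2/d_o2 = +1.977.
m = m₁·m₂ = (-0.2676)(+1.977) = -0.529.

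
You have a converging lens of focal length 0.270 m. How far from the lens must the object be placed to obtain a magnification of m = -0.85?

m = −d_i/d_o ⇒ d_i = −m·d_o.
1/f = 1/d_o + 1/d_i = 1/d_o − 1/(m·d_o) = (1 − 1/m)/d_o, so d_o = f(1 − 1/m) = (0.2700)(1 − 1/(-0.85)) = 0.588 m.

0.588 m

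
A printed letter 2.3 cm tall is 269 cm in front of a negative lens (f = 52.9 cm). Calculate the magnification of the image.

m = +0.164

For a negative lens, f = -52.9 cm.
1/d_i = 1/f − 1/d_o = 1/(-52.90) − 1/(269) = -0.02262, so d_i = -44.21 cm.
m = −d_i/d_o = −(-44.21)/(269) = +0.164.
The image is virtual, upright and reduced, on the same side as the object.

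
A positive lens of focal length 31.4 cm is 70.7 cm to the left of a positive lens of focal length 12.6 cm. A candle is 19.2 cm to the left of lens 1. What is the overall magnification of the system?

m = -0.302

Lens 1: 1/d_i1 = 1/(31.4) − 1/(19.2) = -0.02024, so d_i1 = -49.42 cm; m₁ = −d_i1/d_o1 = +2.574.
d_o2 = 70.7 − (-49.42) = 120.1 cm.
Lens 2: 1/d_i2 = 1/(12.6) − 1/(120.1) = 0.07104, so d_i2 = 14.08 cm; m₂ = −d_i2/d_o2 = -0.1172.
m = m₁·m₂ = (+2.574)(-0.1172) = -0.302.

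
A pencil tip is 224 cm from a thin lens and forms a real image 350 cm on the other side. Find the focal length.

Real image ⇒ d_i = +350 cm.
1/f = 1/d_o + 1/d_i = 1/(224) + 1/(350) = 0.007321, so f = 137 cm.
Since f is positive, the thin lens is converging.

f = 137 cm (converging)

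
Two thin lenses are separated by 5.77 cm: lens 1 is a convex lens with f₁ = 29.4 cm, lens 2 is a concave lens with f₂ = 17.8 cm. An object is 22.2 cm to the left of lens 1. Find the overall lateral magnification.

Lens 1: 1/d_i1 = 1/(29.4) − 1/(22.2) = -0.01103, so d_i1 = -90.65 cm; m₁ = −d_i1/d_o1 = +4.083.
d_o2 = 5.77 − (-90.65) = 96.42 cm.
f₂ = −17.8 cm (diverging).
Lens 2: 1/d_i2 = 1/(-17.8) − 1/(96.42) = -0.06655, so d_i2 = -15.03 cm; m₂ = −d_i2/d_o2 = +0.1558.
m = m₁·m₂ = (+4.083)(+0.1558) = +0.636.

m = +0.636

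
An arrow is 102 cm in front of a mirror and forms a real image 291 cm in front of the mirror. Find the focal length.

f = 75.5 cm (concave)

Real image ⇒ d_i = +291 cm.
1/f = 1/d_o + 1/d_i = 1/(102) + 1/(291) = 0.01324, so f = 75.5 cm.
Since f is positive, the mirror is concave.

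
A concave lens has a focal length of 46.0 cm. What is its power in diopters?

For a concave lens, f = −46.0 cm.
f = -46.0 cm = -0.460 m.
P = 1/f = 1/(-0.460 m) = -2.17 D.

P = -2.17 D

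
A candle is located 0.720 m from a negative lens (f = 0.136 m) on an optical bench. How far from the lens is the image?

For a negative lens, f = -0.136 m.
Lens equation: 1/s_i = 1/f − 1/s_o = 1/(-0.1360) − 1/(0.720) = -7.353 − 1.389 = -8.742, so s_i = -0.114 m.
The image is virtual, upright and reduced, on the same side as the object.

0.114 m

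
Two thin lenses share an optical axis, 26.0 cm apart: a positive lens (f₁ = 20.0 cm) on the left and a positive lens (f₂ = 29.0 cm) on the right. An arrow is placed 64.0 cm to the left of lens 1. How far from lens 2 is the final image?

2.79 cm

Lens 1: 1/d_i1 = 1/f₁ − 1/d_o1 = 1/(20.0) − 1/(64.0) = 0.03438, so d_i1 = 29.09 cm.
The intermediate image is 29.09 cm to the right of lens 1, which lies 3.090 cm to the right of lens 2 — a virtual object — so d_o2 = −3.090 cm.
Lens 2: 1/d_i2 = 1/f₂ − 1/d_o2 = 1/(29.0) − 1/(-3.090) = 0.3581, so d_i2 = 2.79 cm.
The final image is real, 2.79 cm to the right of lens 2 (overall magnification ≈ -0.41).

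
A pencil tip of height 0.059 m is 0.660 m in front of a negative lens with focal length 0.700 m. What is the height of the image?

For a negative lens, f = -0.700 m.
1/d_i = 1/f − 1/d_o = 1/(-0.7000) − 1/(0.660) = -2.944, so d_i = -0.3397 m.
m = −d_i/d_o = +0.5147.
|h_i| = |m|·h_o = 0.5147 × 0.059 = 0.0304 m. The image is virtual, upright and reduced, on the same side as the object.

0.0304 m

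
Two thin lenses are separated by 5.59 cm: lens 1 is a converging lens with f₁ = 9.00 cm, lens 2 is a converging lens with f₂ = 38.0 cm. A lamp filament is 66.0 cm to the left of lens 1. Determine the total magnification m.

Lens 1: 1/d_i1 = 1/(9.00) − 1/(66.0) = 0.09596, so d_i1 = 10.42 cm; m₁ = −d_i1/d_o1 = -0.1579.
d_o2 = 5.59 − (10.42) = -4.830 cm (virtual object).
Lens 2: 1/d_i2 = 1/(38.0) − 1/(-4.830) = 0.2334, so d_i2 = 4.285 cm; m₂ = −d_i2/d_o2 = +0.8872.
m = m₁·m₂ = (-0.1579)(+0.8872) = -0.140.

m = -0.140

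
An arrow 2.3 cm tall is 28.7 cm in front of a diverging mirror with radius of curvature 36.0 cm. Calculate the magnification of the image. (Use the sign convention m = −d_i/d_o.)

f = R/2 = 36.0/2 = 18.00 cm; for a diverging mirror, f = -18.00 cm.
1/d_i = 1/f − 1/d_o = 1/(-18.00) − 1/(28.7) = -0.09040, so d_i = -11.06 cm.
m = −d_i/d_o = −(-11.06)/(28.7) = +0.385.
The image is virtual, upright and reduced, behind the mirror.

m = +0.385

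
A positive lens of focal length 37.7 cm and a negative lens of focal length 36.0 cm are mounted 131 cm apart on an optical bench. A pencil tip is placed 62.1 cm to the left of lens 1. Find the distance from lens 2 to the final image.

17.8 cm

Lens 1: 1/d_i1 = 1/f₁ − 1/d_o1 = 1/(37.7) − 1/(62.1) = 0.01042, so d_i1 = 95.95 cm.
The intermediate image is 95.95 cm to the right of lens 1, which is 131 − (95.95) = 35.05 cm to the left of lens 2, so d_o2 = +35.05 cm.
Lens 2 is diverging, so f₂ = −36.0 cm.
Lens 2: 1/d_i2 = 1/f₂ − 1/d_o2 = 1/(-36.0) − 1/(35.05) = -0.05631, so d_i2 = -17.8 cm.
The final image is virtual, 17.8 cm to the left of lens 2 (overall magnification ≈ -0.78).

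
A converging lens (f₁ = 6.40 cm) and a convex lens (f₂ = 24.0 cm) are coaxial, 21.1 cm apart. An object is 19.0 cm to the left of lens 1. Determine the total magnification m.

Lens 1: 1/d_i1 = 1/(6.40) − 1/(19.0) = 0.1036, so d_i1 = 9.651 cm; m₁ = −d_i1/d_o1 = -0.5079.
d_o2 = 21.1 − (9.651) = 11.45 cm.
Lens 2: 1/d_i2 = 1/(24.0) − 1/(11.45) = -0.04567, so d_i2 = -21.90 cm; m₂ = −d_i2/d_o2 = +1.912.
m = m₁·m₂ = (-0.5079)(+1.912) = -0.971.

m = -0.971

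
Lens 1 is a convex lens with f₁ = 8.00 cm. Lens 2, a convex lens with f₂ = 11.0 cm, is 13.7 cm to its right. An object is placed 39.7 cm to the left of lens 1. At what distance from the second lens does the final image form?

Lens 1: 1/d_i1 = 1/f₁ − 1/d_o1 = 1/(8.00) − 1/(39.7) = 0.09981, so d_i1 = 10.02 cm.
The intermediate image is 10.02 cm to the right of lens 1, which is 13.7 − (10.02) = 3.680 cm to the left of lens 2, so d_o2 = +3.680 cm.
Lens 2: 1/d_i2 = 1/f₂ − 1/d_o2 = 1/(11.0) − 1/(3.680) = -0.1808, so d_i2 = -5.53 cm.
The final image is virtual, 5.53 cm to the left of lens 2 (overall magnification ≈ -0.38).

5.53 cm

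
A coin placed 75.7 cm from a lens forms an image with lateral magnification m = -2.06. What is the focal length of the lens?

m = −d_i/d_o ⇒ d_i = −m·d_o = −(-2.06)·(75.7) = 155.9 cm.
1/f = 1/d_o + 1/d_i = 1/(75.7) + 1/(155.9) = 0.01962, so f = 51.0 cm.
Since f is positive, the lens is converging.

f = 51.0 cm (converging)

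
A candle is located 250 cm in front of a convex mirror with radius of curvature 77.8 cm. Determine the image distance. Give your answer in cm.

f = R/2 = 77.8/2 = 38.90 cm; for a convex mirror, f = -38.90 cm.
Mirror equation: 1/d_i = 1/f − 1/d_o = 1/(-38.90) − 1/(250) = -0.02571 − 0.004000 = -0.02971, so d_i = -33.7 cm.
The image is virtual, upright and reduced, behind the mirror.

33.7 cm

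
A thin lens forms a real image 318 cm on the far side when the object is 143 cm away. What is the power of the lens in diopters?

d_i = +318 cm.
1/f = 1/d_o + 1/d_i = 1/(143) + 1/(318) = 0.01014 cm⁻¹.
f = 98.64 cm = 0.9864 m, so P = 1/f = +1.01 D.

P = +1.01 D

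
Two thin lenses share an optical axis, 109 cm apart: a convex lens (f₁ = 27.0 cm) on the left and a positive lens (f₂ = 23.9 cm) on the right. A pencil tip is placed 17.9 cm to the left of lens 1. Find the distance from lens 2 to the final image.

28.0 cm

Lens 1: 1/d_i1 = 1/f₁ − 1/d_o1 = 1/(27.0) − 1/(17.9) = -0.01883, so d_i1 = -53.11 cm.
The intermediate image is 53.11 cm to the left of lens 1 (virtual), which is 109 − (-53.11) = 162.1 cm to the left of lens 2, so d_o2 = +162.1 cm.
Lens 2: 1/d_i2 = 1/f₂ − 1/d_o2 = 1/(23.9) − 1/(162.1) = 0.03567, so d_i2 = 28.0 cm.
The final image is real, 28.0 cm to the right of lens 2 (overall magnification ≈ -0.51).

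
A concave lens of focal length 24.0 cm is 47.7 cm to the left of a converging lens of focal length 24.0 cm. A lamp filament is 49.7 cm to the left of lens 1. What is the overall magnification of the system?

m = -0.196

f₁ = −24.0 cm (diverging).
Lens 1: 1/d_i1 = 1/(-24.0) − 1/(49.7) = -0.06179, so d_i1 = -16.18 cm; m₁ = −d_i1/d_o1 = +0.3256.
d_o2 = 47.7 − (-16.18) = 63.88 cm.
Lens 2: 1/d_i2 = 1/(24.0) − 1/(63.88) = 0.02601, so d_i2 = 38.44 cm; m₂ = −d_i2/d_o2 = -0.6018.
m = m₁·m₂ = (+0.3256)(-0.6018) = -0.196.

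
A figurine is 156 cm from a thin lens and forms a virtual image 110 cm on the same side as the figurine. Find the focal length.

Virtual image ⇒ d_i = −110 cm.
1/f = 1/d_o + 1/d_i = 1/(156) + 1/(-110) = -0.002681, so f = -373 cm.
Since f is negative, the thin lens is diverging.

f = -373 cm (diverging)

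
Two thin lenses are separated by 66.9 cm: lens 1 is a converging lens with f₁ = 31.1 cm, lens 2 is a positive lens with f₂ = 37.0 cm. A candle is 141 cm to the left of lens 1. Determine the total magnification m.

m = -1.05

Lens 1: 1/d_i1 = 1/(31.1) − 1/(141) = 0.02506, so d_i1 = 39.90 cm; m₁ = −d_i1/d_o1 = -0.2830.
d_o2 = 66.9 − (39.90) = 27.00 cm.
Lens 2: 1/d_i2 = 1/(37.0) − 1/(27.00) = -0.01001, so d_i2 = -99.90 cm; m₂ = −d_i2/d_o2 = +3.700.
m = m₁·m₂ = (-0.2830)(+3.700) = -1.05.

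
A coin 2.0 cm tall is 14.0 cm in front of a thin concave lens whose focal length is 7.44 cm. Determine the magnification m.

m = +0.347

For a concave lens, f = -7.44 cm.
1/d_i = 1/f − 1/d_o = 1/(-7.440) − 1/(14.0) = -0.2058, so d_i = -4.858 cm.
m = −d_i/d_o = −(-4.858)/(14.0) = +0.347.
The image is virtual, upright and reduced, on the same side as the object.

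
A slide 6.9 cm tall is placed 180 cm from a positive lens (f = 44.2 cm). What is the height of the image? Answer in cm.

2.25 cm

1/d_i = 1/f − 1/d_o = 1/(44.20) − 1/(180) = 0.01707, so d_i = 58.59 cm.
m = −d_i/d_o = -0.3255.
|h_i| = |m|·h_o = 0.3255 × 6.9 = 2.25 cm. The image is real, inverted and reduced, on the far side of the lens.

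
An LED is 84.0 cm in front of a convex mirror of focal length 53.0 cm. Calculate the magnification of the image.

For a convex mirror, f = -53.0 cm.
1/d_i = 1/f − 1/d_o = 1/(-53.00) − 1/(84.0) = -0.03077, so d_i = -32.50 cm.
m = −d_i/d_o = −(-32.50)/(84.0) = +0.387.
The image is virtual, upright and reduced, behind the mirror.

m = +0.387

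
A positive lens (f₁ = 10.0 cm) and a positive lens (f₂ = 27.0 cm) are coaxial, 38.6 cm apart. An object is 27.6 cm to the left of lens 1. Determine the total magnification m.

Lens 1: 1/d_i1 = 1/(10.0) − 1/(27.6) = 0.06377, so d_i1 = 15.68 cm; m₁ = −d_i1/d_o1 = -0.5681.
d_o2 = 38.6 − (15.68) = 22.92 cm.
Lens 2: 1/d_i2 = 1/(27.0) − 1/(22.92) = -0.006593, so d_i2 = -151.7 cm; m₂ = −d_i2/d_o2 = +6.618.
m = m₁·m₂ = (-0.5681)(+6.618) = -3.76.

m = -3.76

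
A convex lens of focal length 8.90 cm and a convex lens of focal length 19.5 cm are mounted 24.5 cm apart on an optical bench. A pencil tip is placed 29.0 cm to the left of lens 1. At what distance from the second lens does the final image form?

29.0 cm

Lens 1: 1/d_i1 = 1/f₁ − 1/d_o1 = 1/(8.90) − 1/(29.0) = 0.07788, so d_i1 = 12.84 cm.
The intermediate image is 12.84 cm to the right of lens 1, which is 24.5 − (12.84) = 11.66 cm to the left of lens 2, so d_o2 = +11.66 cm.
Lens 2: 1/d_i2 = 1/f₂ − 1/d_o2 = 1/(19.5) − 1/(11.66) = -0.03448, so d_i2 = -29.0 cm.
The final image is virtual, 29.0 cm to the left of lens 2 (overall magnification ≈ -1.1).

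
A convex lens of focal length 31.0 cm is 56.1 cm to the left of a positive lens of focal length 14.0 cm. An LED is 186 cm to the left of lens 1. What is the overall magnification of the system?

m = +0.571

Lens 1: 1/d_i1 = 1/(31.0) − 1/(186) = 0.02688, so d_i1 = 37.20 cm; m₁ = −d_i1/d_o1 = -0.2000.
d_o2 = 56.1 − (37.20) = 18.90 cm.
Lens 2: 1/d_i2 = 1/(14.0) − 1/(18.90) = 0.01852, so d_i2 = 54.00 cm; m₂ = −d_i2/d_o2 = -2.857.
m = m₁·m₂ = (-0.2000)(-2.857) = +0.571.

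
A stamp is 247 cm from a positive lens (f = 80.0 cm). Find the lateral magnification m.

1/d_i = 1/f − 1/d_o = 1/(80.00) − 1/(247) = 0.008451, so d_i = 118.3 cm.
m = −d_i/d_o = −(118.3)/(247) = -0.479.
The image is real, inverted and reduced, on the far side of the lens.

m = -0.479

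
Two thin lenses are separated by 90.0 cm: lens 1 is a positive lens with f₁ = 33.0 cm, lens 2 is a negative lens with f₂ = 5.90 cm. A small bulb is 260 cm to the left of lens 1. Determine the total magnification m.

m = -0.0148

Lens 1: 1/d_i1 = 1/(33.0) − 1/(260) = 0.02646, so d_i1 = 37.80 cm; m₁ = −d_i1/d_o1 = -0.1454.
d_o2 = 90.0 − (37.80) = 52.20 cm.
f₂ = −5.90 cm (diverging).
Lens 2: 1/d_i2 = 1/(-5.90) − 1/(52.20) = -0.1886, so d_i2 = -5.301 cm; m₂ = −d_i2/d_o2 = +0.1015.
m = m₁·m₂ = (-0.1454)(+0.1015) = -0.0148.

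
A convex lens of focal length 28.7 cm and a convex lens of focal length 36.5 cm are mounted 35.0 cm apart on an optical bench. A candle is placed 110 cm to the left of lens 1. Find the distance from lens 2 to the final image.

Lens 1: 1/d_i1 = 1/f₁ − 1/d_o1 = 1/(28.7) − 1/(110) = 0.02575, so d_i1 = 38.83 cm.
The intermediate image is 38.83 cm to the right of lens 1, which lies 3.830 cm to the right of lens 2 — a virtual object — so d_o2 = −3.830 cm.
Lens 2: 1/d_i2 = 1/f₂ − 1/d_o2 = 1/(36.5) − 1/(-3.830) = 0.2885, so d_i2 = 3.47 cm.
The final image is real, 3.47 cm to the right of lens 2 (overall magnification ≈ -0.32).

3.47 cm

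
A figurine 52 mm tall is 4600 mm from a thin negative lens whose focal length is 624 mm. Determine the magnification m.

For a negative lens, f = -624 mm.
1/d_i = 1/f − 1/d_o = 1/(-624.0) − 1/(4600) = -0.001820, so d_i = -549.5 mm.
m = −d_i/d_o = −(-549.5)/(4600) = +0.119.
The image is virtual, upright and reduced, on the same side as the object.

m = +0.119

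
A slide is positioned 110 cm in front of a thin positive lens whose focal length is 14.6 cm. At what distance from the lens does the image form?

Lens equation: 1/q = 1/f − 1/p = 1/(14.60) − 1/(110) = 0.06849 − 0.009091 = 0.05940, so q = 16.8 cm.
The image is real, inverted and reduced, on the far side of the lens.

16.8 cm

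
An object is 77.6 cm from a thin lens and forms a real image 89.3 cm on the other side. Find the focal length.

f = 41.5 cm (converging)

Real image ⇒ d_i = +89.3 cm.
1/f = 1/d_o + 1/d_i = 1/(77.6) + 1/(89.3) = 0.02408, so f = 41.5 cm.
Since f is positive, the thin lens is converging.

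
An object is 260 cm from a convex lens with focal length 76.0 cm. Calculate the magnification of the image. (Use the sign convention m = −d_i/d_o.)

m = -0.413

1/d_i = 1/f − 1/d_o = 1/(76.00) − 1/(260) = 0.009312, so d_i = 107.4 cm.
m = −d_i/d_o = −(107.4)/(260) = -0.413.
The image is real, inverted and reduced, on the far side of the lens.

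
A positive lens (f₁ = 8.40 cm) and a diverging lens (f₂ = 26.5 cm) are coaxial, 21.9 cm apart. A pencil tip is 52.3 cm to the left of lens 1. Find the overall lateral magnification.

Lens 1: 1/d_i1 = 1/(8.40) − 1/(52.3) = 0.09993, so d_i1 = 10.01 cm; m₁ = −d_i1/d_o1 = -0.1914.
d_o2 = 21.9 − (10.01) = 11.89 cm.
f₂ = −26.5 cm (diverging).
Lens 2: 1/d_i2 = 1/(-26.5) − 1/(11.89) = -0.1218, so d_i2 = -8.207 cm; m₂ = −d_i2/d_o2 = +0.6903.
m = m₁·m₂ = (-0.1914)(+0.6903) = -0.132.

m = -0.132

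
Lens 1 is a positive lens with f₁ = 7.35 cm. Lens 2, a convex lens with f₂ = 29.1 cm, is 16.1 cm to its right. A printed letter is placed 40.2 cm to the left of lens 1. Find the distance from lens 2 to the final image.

9.40 cm

Lens 1: 1/d_i1 = 1/f₁ − 1/d_o1 = 1/(7.35) − 1/(40.2) = 0.1112, so d_i1 = 8.995 cm.
The intermediate image is 8.995 cm to the right of lens 1, which is 16.1 − (8.995) = 7.105 cm to the left of lens 2, so d_o2 = +7.105 cm.
Lens 2: 1/d_i2 = 1/f₂ − 1/d_o2 = 1/(29.1) − 1/(7.105) = -0.1064, so d_i2 = -9.40 cm.
The final image is virtual, 9.40 cm to the left of lens 2 (overall magnification ≈ -0.30).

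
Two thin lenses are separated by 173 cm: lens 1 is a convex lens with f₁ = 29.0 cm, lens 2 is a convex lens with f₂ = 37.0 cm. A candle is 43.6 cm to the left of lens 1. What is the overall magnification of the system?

m = +1.49

Lens 1: 1/d_i1 = 1/(29.0) − 1/(43.6) = 0.01155, so d_i1 = 86.60 cm; m₁ = −d_i1/d_o1 = -1.986.
d_o2 = 173 − (86.60) = 86.40 cm.
Lens 2: 1/d_i2 = 1/(37.0) − 1/(86.40) = 0.01545, so d_i2 = 64.71 cm; m₂ = −d_i2/d_o2 = -0.7490.
m = m₁·m₂ = (-1.986)(-0.7490) = +1.49.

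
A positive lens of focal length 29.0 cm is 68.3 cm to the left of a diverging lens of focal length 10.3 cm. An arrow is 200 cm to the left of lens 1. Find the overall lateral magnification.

Lens 1: 1/d_i1 = 1/(29.0) − 1/(200) = 0.02948, so d_i1 = 33.92 cm; m₁ = −d_i1/d_o1 = -0.1696.
d_o2 = 68.3 − (33.92) = 34.38 cm.
f₂ = −10.3 cm (diverging).
Lens 2: 1/d_i2 = 1/(-10.3) − 1/(34.38) = -0.1262, so d_i2 = -7.926 cm; m₂ = −d_i2/d_o2 = +0.2305.
m = m₁·m₂ = (-0.1696)(+0.2305) = -0.0391.

m = -0.0391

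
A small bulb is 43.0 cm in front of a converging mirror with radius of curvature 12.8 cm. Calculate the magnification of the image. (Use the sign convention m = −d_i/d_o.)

f = R/2 = 12.8/2 = 6.400 cm.
1/d_i = 1/f − 1/d_o = 1/(6.400) − 1/(43.0) = 0.1330, so d_i = 7.519 cm.
m = −d_i/d_o = −(7.519)/(43.0) = -0.175.
The image is real, inverted and reduced, in front of the mirror.

m = -0.175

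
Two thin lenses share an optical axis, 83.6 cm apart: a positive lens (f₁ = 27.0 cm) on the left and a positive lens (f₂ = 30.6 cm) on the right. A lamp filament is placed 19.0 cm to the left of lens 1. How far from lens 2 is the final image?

38.6 cm

Lens 1: 1/d_i1 = 1/f₁ − 1/d_o1 = 1/(27.0) − 1/(19.0) = -0.01559, so d_i1 = -64.12 cm.
The intermediate image is 64.12 cm to the left of lens 1 (virtual), which is 83.6 − (-64.12) = 147.7 cm to the left of lens 2, so d_o2 = +147.7 cm.
Lens 2: 1/d_i2 = 1/f₂ − 1/d_o2 = 1/(30.6) − 1/(147.7) = 0.02591, so d_i2 = 38.6 cm.
The final image is real, 38.6 cm to the right of lens 2 (overall magnification ≈ -0.88).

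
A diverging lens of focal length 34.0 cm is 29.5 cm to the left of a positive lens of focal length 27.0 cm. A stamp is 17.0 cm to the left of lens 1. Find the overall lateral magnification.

m = -1.30

f₁ = −34.0 cm (diverging).
Lens 1: 1/d_i1 = 1/(-34.0) − 1/(17.0) = -0.08824, so d_i1 = -11.33 cm; m₁ = −d_i1/d_o1 = +0.6665.
d_o2 = 29.5 − (-11.33) = 40.83 cm.
Lens 2: 1/d_i2 = 1/(27.0) − 1/(40.83) = 0.01255, so d_i2 = 79.71 cm; m₂ = −d_i2/d_o2 = -1.952.
m = m₁·m₂ = (+0.6665)(-1.952) = -1.30.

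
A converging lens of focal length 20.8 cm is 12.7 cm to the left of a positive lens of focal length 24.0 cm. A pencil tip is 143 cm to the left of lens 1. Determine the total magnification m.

Lens 1: 1/d_i1 = 1/(20.8) − 1/(143) = 0.04108, so d_i1 = 24.34 cm; m₁ = −d_i1/d_o1 = -0.1702.
d_o2 = 12.7 − (24.34) = -11.64 cm (virtual object).
Lens 2: 1/d_i2 = 1/(24.0) − 1/(-11.64) = 0.1276, so d_i2 = 7.838 cm; m₂ = −d_i2/d_o2 = +0.6734.
m = m₁·m₂ = (-0.1702)(+0.6734) = -0.115.

m = -0.115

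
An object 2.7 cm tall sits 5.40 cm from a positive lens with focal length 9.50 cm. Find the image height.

6.26 cm

1/d_i = 1/f − 1/d_o = 1/(9.500) − 1/(5.40) = -0.07992, so d_i = -12.51 cm.
m = −d_i/d_o = +2.317.
|h_i| = |m|·h_o = 2.317 × 2.7 = 6.26 cm. The image is virtual, upright and enlarged, on the same side as the object.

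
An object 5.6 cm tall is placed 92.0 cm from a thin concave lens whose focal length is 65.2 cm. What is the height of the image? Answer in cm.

2.32 cm

For a concave lens, f = -65.2 cm.
1/d_i = 1/f − 1/d_o = 1/(-65.20) − 1/(92.0) = -0.02621, so d_i = -38.16 cm.
m = −d_i/d_o = +0.4148.
|h_i| = |m|·h_o = 0.4148 × 5.6 = 2.32 cm. The image is virtual, upright and reduced, on the same side as the object.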